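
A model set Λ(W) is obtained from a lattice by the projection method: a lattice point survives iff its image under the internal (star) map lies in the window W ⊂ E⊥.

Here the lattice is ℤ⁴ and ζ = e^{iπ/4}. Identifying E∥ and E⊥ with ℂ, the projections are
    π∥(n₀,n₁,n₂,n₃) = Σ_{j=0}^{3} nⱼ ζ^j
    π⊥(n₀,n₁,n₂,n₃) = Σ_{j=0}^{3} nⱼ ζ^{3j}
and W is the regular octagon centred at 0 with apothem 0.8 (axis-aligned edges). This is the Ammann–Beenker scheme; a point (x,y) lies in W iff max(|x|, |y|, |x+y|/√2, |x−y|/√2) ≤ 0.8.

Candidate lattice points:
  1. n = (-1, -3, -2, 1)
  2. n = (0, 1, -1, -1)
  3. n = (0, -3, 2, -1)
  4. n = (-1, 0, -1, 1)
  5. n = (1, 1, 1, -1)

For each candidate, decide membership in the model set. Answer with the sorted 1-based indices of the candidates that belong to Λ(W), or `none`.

π⊥(n) = n₀ + n₁ζ³ + n₂ζ⁶ + n₃ζ⁹ where ζ = e^{iπ/4}.
#1 (-1, -3, -2, 1): internal (1.8284, 0.5858); octagon support 1.8284 vs apothem 0.8 → ∉ W
#2 (0, 1, -1, -1): internal (-1.4142, 1.0000); octagon support 1.7071 vs apothem 0.8 → ∉ W
#3 (0, -3, 2, -1): internal (1.4142, -4.8284); octagon support 4.8284 vs apothem 0.8 → ∉ W
#4 (-1, 0, -1, 1): internal (-0.2929, 1.7071); octagon support 1.7071 vs apothem 0.8 → ∉ W
#5 (1, 1, 1, -1): internal (-0.4142, -1.0000); octagon support 1.0000 vs apothem 0.8 → ∉ W

none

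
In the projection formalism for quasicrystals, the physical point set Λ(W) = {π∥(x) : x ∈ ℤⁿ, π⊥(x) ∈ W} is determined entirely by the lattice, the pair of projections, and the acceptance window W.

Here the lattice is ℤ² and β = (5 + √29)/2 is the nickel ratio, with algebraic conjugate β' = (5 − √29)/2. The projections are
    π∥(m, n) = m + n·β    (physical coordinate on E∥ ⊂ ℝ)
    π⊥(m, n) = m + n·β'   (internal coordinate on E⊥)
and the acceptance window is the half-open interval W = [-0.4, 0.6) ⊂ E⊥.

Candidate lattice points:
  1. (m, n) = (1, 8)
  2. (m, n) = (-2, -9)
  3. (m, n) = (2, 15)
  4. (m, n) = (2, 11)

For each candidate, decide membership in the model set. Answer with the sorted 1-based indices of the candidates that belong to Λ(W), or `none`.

2, 4

Numerically β ≈ 5.192582 and β' = −1/β ≈ -0.192582.
[1] lift (1,8): star map gives -0.540659; window check -0.4 ≤ -0.540659 < 0.6 is false → out
[2] lift (-2,-9): star map gives -0.266758; window check -0.4 ≤ -0.266758 < 0.6 is true → IN Λ
[3] lift (2,15): star map gives -0.888736; window check -0.4 ≤ -0.888736 < 0.6 is false → out
[4] lift (2,11): star map gives -0.118406; window check -0.4 ≤ -0.118406 < 0.6 is true → IN Λ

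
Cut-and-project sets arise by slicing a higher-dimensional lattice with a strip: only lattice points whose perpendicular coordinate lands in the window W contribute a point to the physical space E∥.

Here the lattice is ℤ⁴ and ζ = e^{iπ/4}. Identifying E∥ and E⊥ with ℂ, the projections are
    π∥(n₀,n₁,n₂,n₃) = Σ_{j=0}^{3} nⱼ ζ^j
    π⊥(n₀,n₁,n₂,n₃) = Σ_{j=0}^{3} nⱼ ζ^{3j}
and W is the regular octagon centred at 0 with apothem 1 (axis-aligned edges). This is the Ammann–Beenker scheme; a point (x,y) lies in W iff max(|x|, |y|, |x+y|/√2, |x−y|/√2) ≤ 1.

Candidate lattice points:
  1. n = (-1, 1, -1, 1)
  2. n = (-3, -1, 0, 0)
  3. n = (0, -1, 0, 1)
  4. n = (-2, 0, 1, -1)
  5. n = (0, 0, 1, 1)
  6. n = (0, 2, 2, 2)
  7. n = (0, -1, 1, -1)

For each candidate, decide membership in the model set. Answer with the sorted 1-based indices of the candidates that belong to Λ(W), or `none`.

5, 6

Internal map: ζ^{3j} for j=0..3 gives (1,0), (−√2/2,√2/2), (0,−1), (√2/2,√2/2).
candidate 1: n = (-1, 1, -1, 1) → π⊥ ≈ (-1.000000, +2.414214); max(|x|,|y|,|x±y|/√2) = 2.414214 > 1 ⇒ ∉ W
candidate 2: n = (-3, -1, 0, 0) → π⊥ ≈ (-2.292893, -0.707107); max(|x|,|y|,|x±y|/√2) = 2.292893 > 1 ⇒ ∉ W
candidate 3: n = (0, -1, 0, 1) → π⊥ ≈ (+1.414214, +0.000000); max(|x|,|y|,|x±y|/√2) = 1.414214 > 1 ⇒ ∉ W
candidate 4: n = (-2, 0, 1, -1) → π⊥ ≈ (-2.707107, -1.707107); max(|x|,|y|,|x±y|/√2) = 3.121320 > 1 ⇒ ∉ W
candidate 5: n = (0, 0, 1, 1) → π⊥ ≈ (+0.707107, -0.292893); max(|x|,|y|,|x±y|/√2) = 0.707107 ≤ 1 ⇒ ∈ W
candidate 6: n = (0, 2, 2, 2) → π⊥ ≈ (+0.000000, +0.828427); max(|x|,|y|,|x±y|/√2) = 0.828427 ≤ 1 ⇒ ∈ W
candidate 7: n = (0, -1, 1, -1) → π⊥ ≈ (+0.000000, -2.414214); max(|x|,|y|,|x±y|/√2) = 2.414214 > 1 ⇒ ∉ W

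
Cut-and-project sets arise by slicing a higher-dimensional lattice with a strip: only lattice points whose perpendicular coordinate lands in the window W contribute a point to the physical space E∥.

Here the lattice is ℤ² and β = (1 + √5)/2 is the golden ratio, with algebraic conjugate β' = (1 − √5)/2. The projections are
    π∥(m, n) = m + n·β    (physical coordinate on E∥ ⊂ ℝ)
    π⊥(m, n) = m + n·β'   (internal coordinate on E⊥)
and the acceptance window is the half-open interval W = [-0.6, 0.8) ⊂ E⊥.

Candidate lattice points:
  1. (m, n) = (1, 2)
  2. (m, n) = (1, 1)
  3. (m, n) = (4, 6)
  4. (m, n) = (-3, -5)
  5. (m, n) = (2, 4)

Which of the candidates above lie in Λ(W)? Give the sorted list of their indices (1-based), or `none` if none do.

1, 2, 3, 4, 5

Compute β' = (1−√5)/2 = -0.6180, so π⊥(m,n) = m -0.6180·n.
#1 (1,2): internal coord 1 + (2)·β' = -0.2361; -0.2361 ∈ [-0.6, 0.8) → IN Λ
#2 (1,1): internal coord 1 + (1)·β' = +0.3820; +0.3820 ∈ [-0.6, 0.8) → IN Λ
#3 (4,6): internal coord 4 + (6)·β' = +0.2918; +0.2918 ∈ [-0.6, 0.8) → IN Λ
#4 (-3,-5): internal coord -3 + (-5)·β' = +0.0902; +0.0902 ∈ [-0.6, 0.8) → IN Λ
#5 (2,4): internal coord 2 + (4)·β' = -0.4721; -0.4721 ∈ [-0.6, 0.8) → IN Λ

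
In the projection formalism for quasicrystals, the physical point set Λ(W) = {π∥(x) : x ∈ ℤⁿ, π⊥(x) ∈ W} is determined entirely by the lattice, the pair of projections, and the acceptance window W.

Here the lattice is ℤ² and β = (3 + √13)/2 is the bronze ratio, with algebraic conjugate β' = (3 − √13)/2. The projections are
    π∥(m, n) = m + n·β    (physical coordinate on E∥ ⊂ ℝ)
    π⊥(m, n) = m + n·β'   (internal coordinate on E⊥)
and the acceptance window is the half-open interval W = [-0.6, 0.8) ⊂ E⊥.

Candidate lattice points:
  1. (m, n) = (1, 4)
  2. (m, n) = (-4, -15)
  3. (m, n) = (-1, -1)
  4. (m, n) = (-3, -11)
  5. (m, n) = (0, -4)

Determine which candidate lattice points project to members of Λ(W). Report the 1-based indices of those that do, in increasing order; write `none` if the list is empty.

Numerically β ≈ 3.3028 and β' = −1/β ≈ -0.3028.
#1 (1,4): internal coord 1 + (4)·β' = -0.2111; -0.2111 ∈ [-0.6, 0.8) → IN Λ
#2 (-4,-15): internal coord -4 + (-15)·β' = +0.5416; +0.5416 ∈ [-0.6, 0.8) → IN Λ
#3 (-1,-1): internal coord -1 + (-1)·β' = -0.6972; -0.6972 ∉ [-0.6, 0.8) → out
#4 (-3,-11): internal coord -3 + (-11)·β' = +0.3305; +0.3305 ∈ [-0.6, 0.8) → IN Λ
#5 (0,-4): internal coord 0 + (-4)·β' = +1.2111; +1.2111 ∉ [-0.6, 0.8) → out

1, 2, 4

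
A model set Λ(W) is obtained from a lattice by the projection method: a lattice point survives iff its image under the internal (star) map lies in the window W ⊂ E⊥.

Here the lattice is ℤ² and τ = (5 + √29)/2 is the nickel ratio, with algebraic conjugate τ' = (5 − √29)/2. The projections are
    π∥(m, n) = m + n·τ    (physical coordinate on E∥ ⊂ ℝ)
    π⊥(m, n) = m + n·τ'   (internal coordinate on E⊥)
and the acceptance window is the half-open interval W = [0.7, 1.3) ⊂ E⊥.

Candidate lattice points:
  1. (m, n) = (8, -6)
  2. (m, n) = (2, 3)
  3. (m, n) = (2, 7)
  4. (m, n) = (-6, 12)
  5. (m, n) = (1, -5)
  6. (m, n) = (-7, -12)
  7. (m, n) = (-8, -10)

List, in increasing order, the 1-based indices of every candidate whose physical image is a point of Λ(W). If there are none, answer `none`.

Compute τ' = (5−√29)/2 = -0.19258, so π⊥(m,n) = m -0.19258·n.
[1] lift (8,-6): star map gives 9.15549; window check 0.7 ≤ 9.15549 < 1.3 is false → out
[2] lift (2,3): star map gives 1.42225; window check 0.7 ≤ 1.42225 < 1.3 is false → out
[3] lift (2,7): star map gives 0.65192; window check 0.7 ≤ 0.65192 < 1.3 is false → out
[4] lift (-6,12): star map gives -8.31099; window check 0.7 ≤ -8.31099 < 1.3 is false → out
[5] lift (1,-5): star map gives 1.96291; window check 0.7 ≤ 1.96291 < 1.3 is false → out
[6] lift (-7,-12): star map gives -4.68901; window check 0.7 ≤ -4.68901 < 1.3 is false → out
[7] lift (-8,-10): star map gives -6.07418; window check 0.7 ≤ -6.07418 < 1.3 is false → out

none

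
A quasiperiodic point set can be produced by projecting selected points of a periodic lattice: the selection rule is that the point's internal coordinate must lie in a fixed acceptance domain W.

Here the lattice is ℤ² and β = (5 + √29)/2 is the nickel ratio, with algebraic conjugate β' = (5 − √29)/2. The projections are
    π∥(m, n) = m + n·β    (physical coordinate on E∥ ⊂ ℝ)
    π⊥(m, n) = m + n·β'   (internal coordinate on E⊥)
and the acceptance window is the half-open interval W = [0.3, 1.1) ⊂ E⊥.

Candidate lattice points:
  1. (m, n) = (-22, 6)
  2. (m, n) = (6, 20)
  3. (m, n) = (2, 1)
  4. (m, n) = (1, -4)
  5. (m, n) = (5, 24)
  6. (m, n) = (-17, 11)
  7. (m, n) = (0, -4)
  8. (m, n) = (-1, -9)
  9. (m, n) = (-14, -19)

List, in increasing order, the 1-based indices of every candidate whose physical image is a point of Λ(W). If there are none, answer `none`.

5, 7, 8

Compute β' = (5−√29)/2 = -0.19258, so π⊥(m,n) = m -0.19258·n.
#1 (-22,6): internal coord -22 + (6)·β' = -23.15549; -23.15549 ∉ [0.3, 1.1) → out
#2 (6,20): internal coord 6 + (20)·β' = +2.14835; +2.14835 ∉ [0.3, 1.1) → out
#3 (2,1): internal coord 2 + (1)·β' = +1.80742; +1.80742 ∉ [0.3, 1.1) → out
#4 (1,-4): internal coord 1 + (-4)·β' = +1.77033; +1.77033 ∉ [0.3, 1.1) → out
#5 (5,24): internal coord 5 + (24)·β' = +0.37802; +0.37802 ∈ [0.3, 1.1) → IN Λ
#6 (-17,11): internal coord -17 + (11)·β' = -19.11841; -19.11841 ∉ [0.3, 1.1) → out
#7 (0,-4): internal coord 0 + (-4)·β' = +0.77033; +0.77033 ∈ [0.3, 1.1) → IN Λ
#8 (-1,-9): internal coord -1 + (-9)·β' = +0.73324; +0.73324 ∈ [0.3, 1.1) → IN Λ
#9 (-14,-19): internal coord -14 + (-19)·β' = -10.34093; -10.34093 ∉ [0.3, 1.1) → out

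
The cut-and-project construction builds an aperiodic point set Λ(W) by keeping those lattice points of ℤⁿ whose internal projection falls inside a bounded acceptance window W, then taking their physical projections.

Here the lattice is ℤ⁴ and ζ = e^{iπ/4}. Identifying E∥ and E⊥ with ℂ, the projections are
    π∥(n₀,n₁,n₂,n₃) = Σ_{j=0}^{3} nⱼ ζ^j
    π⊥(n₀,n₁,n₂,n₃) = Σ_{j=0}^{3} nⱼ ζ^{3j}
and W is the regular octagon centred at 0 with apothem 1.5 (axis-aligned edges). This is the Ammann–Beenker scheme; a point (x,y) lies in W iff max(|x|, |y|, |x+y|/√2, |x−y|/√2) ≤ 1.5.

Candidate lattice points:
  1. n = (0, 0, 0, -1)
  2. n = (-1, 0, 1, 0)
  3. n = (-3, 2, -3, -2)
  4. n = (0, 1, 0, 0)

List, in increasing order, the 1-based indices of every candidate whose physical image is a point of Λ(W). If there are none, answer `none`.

1, 2, 4

Internal map: ζ^{3j} for j=0..3 gives (1,0), (−√2/2,√2/2), (0,−1), (√2/2,√2/2).
#1 (0, 0, 0, -1): internal (-0.7071, -0.7071); octagon support 1.0000 vs apothem 1.5 → ∈ W
#2 (-1, 0, 1, 0): internal (-1.0000, -1.0000); octagon support 1.4142 vs apothem 1.5 → ∈ W
#3 (-3, 2, -3, -2): internal (-5.8284, 3.0000); octagon support 6.2426 vs apothem 1.5 → ∉ W
#4 (0, 1, 0, 0): internal (-0.7071, 0.7071); octagon support 1.0000 vs apothem 1.5 → ∈ W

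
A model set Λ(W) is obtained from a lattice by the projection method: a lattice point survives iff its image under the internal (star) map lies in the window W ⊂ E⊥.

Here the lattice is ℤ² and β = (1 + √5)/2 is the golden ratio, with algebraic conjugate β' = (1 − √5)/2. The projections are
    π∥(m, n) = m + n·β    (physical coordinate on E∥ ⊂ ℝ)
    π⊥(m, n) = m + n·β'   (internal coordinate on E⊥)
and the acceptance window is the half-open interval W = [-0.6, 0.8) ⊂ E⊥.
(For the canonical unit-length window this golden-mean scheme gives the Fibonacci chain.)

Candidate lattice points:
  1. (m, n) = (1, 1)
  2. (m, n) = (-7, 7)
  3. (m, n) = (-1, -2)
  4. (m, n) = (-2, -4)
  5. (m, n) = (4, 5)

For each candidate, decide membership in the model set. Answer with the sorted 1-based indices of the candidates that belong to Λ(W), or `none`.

1, 3, 4

Numerically β ≈ 1.618034 and β' = −1/β ≈ -0.618034.
candidate 1: (m,n)=(1,1) → π∥ = 1+1·β ≈ 2.618034, π⊥ = 1+1·β' ≈ 0.381966 ∈ [-0.6, 0.8) ⇒ IN Λ
candidate 2: (m,n)=(-7,7) → π∥ = -7+7·β ≈ 4.326238, π⊥ = -7+7·β' ≈ -11.326238 ∉ [-0.6, 0.8) ⇒ out
candidate 3: (m,n)=(-1,-2) → π∥ = -1-2·β ≈ -4.236068, π⊥ = -1-2·β' ≈ 0.236068 ∈ [-0.6, 0.8) ⇒ IN Λ
candidate 4: (m,n)=(-2,-4) → π∥ = -2-4·β ≈ -8.472136, π⊥ = -2-4·β' ≈ 0.472136 ∈ [-0.6, 0.8) ⇒ IN Λ
candidate 5: (m,n)=(4,5) → π∥ = 4+5·β ≈ 12.090170, π⊥ = 4+5·β' ≈ 0.909830 ∉ [-0.6, 0.8) ⇒ out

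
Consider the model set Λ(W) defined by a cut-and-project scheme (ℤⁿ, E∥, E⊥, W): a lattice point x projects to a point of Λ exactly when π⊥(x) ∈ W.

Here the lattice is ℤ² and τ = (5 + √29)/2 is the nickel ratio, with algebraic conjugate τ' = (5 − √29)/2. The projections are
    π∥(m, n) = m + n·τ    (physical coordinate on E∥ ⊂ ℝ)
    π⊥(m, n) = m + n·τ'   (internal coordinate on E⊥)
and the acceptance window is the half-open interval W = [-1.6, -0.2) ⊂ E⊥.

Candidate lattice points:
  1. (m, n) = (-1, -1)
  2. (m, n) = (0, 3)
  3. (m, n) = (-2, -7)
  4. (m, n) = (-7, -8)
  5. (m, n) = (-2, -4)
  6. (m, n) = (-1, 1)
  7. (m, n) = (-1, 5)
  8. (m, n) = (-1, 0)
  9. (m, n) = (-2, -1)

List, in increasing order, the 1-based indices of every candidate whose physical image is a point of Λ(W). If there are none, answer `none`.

1, 2, 3, 5, 6, 8

Compute τ' = (5−√29)/2 = -0.192582, so π⊥(m,n) = m -0.192582·n.
[1] lift (-1,-1): star map gives -0.807418; window check -1.6 ≤ -0.807418 < -0.2 is true → IN Λ
[2] lift (0,3): star map gives -0.577747; window check -1.6 ≤ -0.577747 < -0.2 is true → IN Λ
[3] lift (-2,-7): star map gives -0.651923; window check -1.6 ≤ -0.651923 < -0.2 is true → IN Λ
[4] lift (-7,-8): star map gives -5.459341; window check -1.6 ≤ -5.459341 < -0.2 is false → out
[5] lift (-2,-4): star map gives -1.229670; window check -1.6 ≤ -1.229670 < -0.2 is true → IN Λ
[6] lift (-1,1): star map gives -1.192582; window check -1.6 ≤ -1.192582 < -0.2 is true → IN Λ
[7] lift (-1,5): star map gives -1.962912; window check -1.6 ≤ -1.962912 < -0.2 is false → out
[8] lift (-1,0): star map gives -1.000000; window check -1.6 ≤ -1.000000 < -0.2 is true → IN Λ
[9] lift (-2,-1): star map gives -1.807418; window check -1.6 ≤ -1.807418 < -0.2 is false → out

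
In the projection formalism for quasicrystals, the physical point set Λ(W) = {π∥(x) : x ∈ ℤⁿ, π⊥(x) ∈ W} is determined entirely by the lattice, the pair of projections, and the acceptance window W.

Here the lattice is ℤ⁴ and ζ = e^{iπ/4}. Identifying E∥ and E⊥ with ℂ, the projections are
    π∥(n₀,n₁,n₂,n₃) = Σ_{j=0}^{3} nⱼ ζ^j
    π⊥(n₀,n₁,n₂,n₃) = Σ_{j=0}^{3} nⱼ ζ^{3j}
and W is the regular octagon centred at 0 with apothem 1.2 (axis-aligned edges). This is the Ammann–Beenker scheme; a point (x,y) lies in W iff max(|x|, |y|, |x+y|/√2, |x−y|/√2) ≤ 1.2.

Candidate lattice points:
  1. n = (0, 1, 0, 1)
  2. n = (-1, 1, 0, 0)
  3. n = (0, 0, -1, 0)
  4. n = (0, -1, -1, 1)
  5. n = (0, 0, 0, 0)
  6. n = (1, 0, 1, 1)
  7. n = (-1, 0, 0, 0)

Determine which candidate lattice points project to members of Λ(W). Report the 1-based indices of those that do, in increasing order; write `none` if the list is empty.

Internal map: ζ^{3j} for j=0..3 gives (1,0), (−√2/2,√2/2), (0,−1), (√2/2,√2/2).
#1 (0, 1, 0, 1): internal (0.000000, 1.414214); octagon support 1.414214 vs apothem 1.2 → ∉ W
#2 (-1, 1, 0, 0): internal (-1.707107, 0.707107); octagon support 1.707107 vs apothem 1.2 → ∉ W
#3 (0, 0, -1, 0): internal (0.000000, 1.000000); octagon support 1.000000 vs apothem 1.2 → ∈ W
#4 (0, -1, -1, 1): internal (1.414214, 1.000000); octagon support 1.707107 vs apothem 1.2 → ∉ W
#5 (0, 0, 0, 0): internal (0.000000, 0.000000); octagon support 0.000000 vs apothem 1.2 → ∈ W
#6 (1, 0, 1, 1): internal (1.707107, -0.292893); octagon support 1.707107 vs apothem 1.2 → ∉ W
#7 (-1, 0, 0, 0): internal (-1.000000, 0.000000); octagon support 1.000000 vs apothem 1.2 → ∈ W

3, 5, 7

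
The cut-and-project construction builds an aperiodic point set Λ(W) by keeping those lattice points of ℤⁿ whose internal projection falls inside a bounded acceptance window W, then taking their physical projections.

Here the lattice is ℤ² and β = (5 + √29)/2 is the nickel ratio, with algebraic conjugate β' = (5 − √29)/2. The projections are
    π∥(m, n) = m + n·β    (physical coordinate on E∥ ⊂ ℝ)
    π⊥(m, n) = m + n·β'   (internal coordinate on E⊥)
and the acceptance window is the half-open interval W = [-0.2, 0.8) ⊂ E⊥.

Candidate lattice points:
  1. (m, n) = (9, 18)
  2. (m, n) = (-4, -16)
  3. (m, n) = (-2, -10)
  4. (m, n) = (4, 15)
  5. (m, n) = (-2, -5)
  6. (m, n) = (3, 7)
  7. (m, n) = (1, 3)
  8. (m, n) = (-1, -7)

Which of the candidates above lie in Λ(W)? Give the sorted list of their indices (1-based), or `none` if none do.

3, 7, 8

Numerically β ≈ 5.192582 and β' = −1/β ≈ -0.192582.
[1] lift (9,18): star map gives 5.533517; window check -0.2 ≤ 5.533517 < 0.8 is false → out
[2] lift (-4,-16): star map gives -0.918682; window check -0.2 ≤ -0.918682 < 0.8 is false → out
[3] lift (-2,-10): star map gives -0.074176; window check -0.2 ≤ -0.074176 < 0.8 is true → IN Λ
[4] lift (4,15): star map gives 1.111264; window check -0.2 ≤ 1.111264 < 0.8 is false → out
[5] lift (-2,-5): star map gives -1.037088; window check -0.2 ≤ -1.037088 < 0.8 is false → out
[6] lift (3,7): star map gives 1.651923; window check -0.2 ≤ 1.651923 < 0.8 is false → out
[7] lift (1,3): star map gives 0.422253; window check -0.2 ≤ 0.422253 < 0.8 is true → IN Λ
[8] lift (-1,-7): star map gives 0.348077; window check -0.2 ≤ 0.348077 < 0.8 is true → IN Λ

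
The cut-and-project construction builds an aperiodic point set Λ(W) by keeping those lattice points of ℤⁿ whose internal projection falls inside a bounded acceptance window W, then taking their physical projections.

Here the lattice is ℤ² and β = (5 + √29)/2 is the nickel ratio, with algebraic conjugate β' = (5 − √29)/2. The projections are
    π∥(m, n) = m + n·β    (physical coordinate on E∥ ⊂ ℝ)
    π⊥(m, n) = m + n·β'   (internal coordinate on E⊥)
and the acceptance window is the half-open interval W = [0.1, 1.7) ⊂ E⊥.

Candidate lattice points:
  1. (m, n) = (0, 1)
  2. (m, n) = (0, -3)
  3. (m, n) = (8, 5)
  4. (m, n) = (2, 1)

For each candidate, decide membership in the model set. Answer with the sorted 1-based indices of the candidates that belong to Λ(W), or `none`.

β' = (5−√29)/2 ≈ -0.1926.
#1 (0,1): internal coord 0 + (1)·β' = -0.1926; -0.1926 ∉ [0.1, 1.7) → out
#2 (0,-3): internal coord 0 + (-3)·β' = +0.5777; +0.5777 ∈ [0.1, 1.7) → IN Λ
#3 (8,5): internal coord 8 + (5)·β' = +7.0371; +7.0371 ∉ [0.1, 1.7) → out
#4 (2,1): internal coord 2 + (1)·β' = +1.8074; +1.8074 ∉ [0.1, 1.7) → out

2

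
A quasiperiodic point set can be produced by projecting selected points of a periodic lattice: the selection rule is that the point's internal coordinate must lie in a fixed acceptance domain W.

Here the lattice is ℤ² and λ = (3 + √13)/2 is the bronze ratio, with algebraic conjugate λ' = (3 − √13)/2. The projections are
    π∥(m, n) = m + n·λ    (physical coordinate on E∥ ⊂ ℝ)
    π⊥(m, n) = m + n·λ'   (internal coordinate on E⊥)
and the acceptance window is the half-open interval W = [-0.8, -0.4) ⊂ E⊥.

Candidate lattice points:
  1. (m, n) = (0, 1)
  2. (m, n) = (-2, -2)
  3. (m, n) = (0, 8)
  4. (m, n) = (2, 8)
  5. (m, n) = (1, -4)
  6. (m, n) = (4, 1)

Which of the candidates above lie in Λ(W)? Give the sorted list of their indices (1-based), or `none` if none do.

4

Numerically λ ≈ 3.30278 and λ' = −1/λ ≈ -0.30278.
[1] lift (0,1): star map gives -0.30278; window check -0.8 ≤ -0.30278 < -0.4 is false → out
[2] lift (-2,-2): star map gives -1.39445; window check -0.8 ≤ -1.39445 < -0.4 is false → out
[3] lift (0,8): star map gives -2.42221; window check -0.8 ≤ -2.42221 < -0.4 is false → out
[4] lift (2,8): star map gives -0.42221; window check -0.8 ≤ -0.42221 < -0.4 is true → IN Λ
[5] lift (1,-4): star map gives 2.21110; window check -0.8 ≤ 2.21110 < -0.4 is false → out
[6] lift (4,1): star map gives 3.69722; window check -0.8 ≤ 3.69722 < -0.4 is false → out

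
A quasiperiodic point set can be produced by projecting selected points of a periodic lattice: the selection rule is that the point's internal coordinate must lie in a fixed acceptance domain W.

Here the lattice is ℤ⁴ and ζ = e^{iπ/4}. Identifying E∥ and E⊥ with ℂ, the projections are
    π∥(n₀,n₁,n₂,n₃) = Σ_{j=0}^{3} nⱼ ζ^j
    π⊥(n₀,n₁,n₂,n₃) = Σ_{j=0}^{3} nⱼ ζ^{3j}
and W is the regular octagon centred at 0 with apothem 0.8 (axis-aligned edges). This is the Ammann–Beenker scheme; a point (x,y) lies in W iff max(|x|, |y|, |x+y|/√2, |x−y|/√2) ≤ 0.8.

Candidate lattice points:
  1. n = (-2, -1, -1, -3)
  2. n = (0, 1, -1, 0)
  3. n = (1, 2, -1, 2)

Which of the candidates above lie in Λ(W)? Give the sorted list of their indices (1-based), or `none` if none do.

none

Internal map: ζ^{3j} for j=0..3 gives (1,0), (−√2/2,√2/2), (0,−1), (√2/2,√2/2).
candidate 1: n = (-2, -1, -1, -3) → π⊥ ≈ (-3.414214, -1.828427); max(|x|,|y|,|x±y|/√2) = 3.707107 > 0.8 ⇒ ∉ W
candidate 2: n = (0, 1, -1, 0) → π⊥ ≈ (-0.707107, +1.707107); max(|x|,|y|,|x±y|/√2) = 1.707107 > 0.8 ⇒ ∉ W
candidate 3: n = (1, 2, -1, 2) → π⊥ ≈ (+1.000000, +3.828427); max(|x|,|y|,|x±y|/√2) = 3.828427 > 0.8 ⇒ ∉ W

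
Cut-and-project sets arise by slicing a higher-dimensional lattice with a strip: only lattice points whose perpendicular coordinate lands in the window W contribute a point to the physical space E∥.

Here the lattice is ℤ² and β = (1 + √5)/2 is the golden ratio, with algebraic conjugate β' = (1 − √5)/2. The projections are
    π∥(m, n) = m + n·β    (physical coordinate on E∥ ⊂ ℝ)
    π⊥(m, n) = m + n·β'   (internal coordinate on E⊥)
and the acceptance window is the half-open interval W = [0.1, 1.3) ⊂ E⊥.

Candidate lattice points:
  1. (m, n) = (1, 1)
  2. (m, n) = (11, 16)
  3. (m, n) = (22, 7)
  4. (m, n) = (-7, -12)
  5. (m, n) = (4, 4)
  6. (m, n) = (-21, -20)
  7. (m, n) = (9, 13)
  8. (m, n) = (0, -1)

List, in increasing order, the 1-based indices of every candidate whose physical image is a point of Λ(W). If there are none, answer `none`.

Compute β' = (1−√5)/2 = -0.61803, so π⊥(m,n) = m -0.61803·n.
candidate 1: (m,n)=(1,1) → π∥ = 1+1·β ≈ 2.61803, π⊥ = 1+1·β' ≈ 0.38197 ∈ [0.1, 1.3) ⇒ IN Λ
candidate 2: (m,n)=(11,16) → π∥ = 11+16·β ≈ 36.88854, π⊥ = 11+16·β' ≈ 1.11146 ∈ [0.1, 1.3) ⇒ IN Λ
candidate 3: (m,n)=(22,7) → π∥ = 22+7·β ≈ 33.32624, π⊥ = 22+7·β' ≈ 17.67376 ∉ [0.1, 1.3) ⇒ out
candidate 4: (m,n)=(-7,-12) → π∥ = -7-12·β ≈ -26.41641, π⊥ = -7-12·β' ≈ 0.41641 ∈ [0.1, 1.3) ⇒ IN Λ
candidate 5: (m,n)=(4,4) → π∥ = 4+4·β ≈ 10.47214, π⊥ = 4+4·β' ≈ 1.52786 ∉ [0.1, 1.3) ⇒ out
candidate 6: (m,n)=(-21,-20) → π∥ = -21-20·β ≈ -53.36068, π⊥ = -21-20·β' ≈ -8.63932 ∉ [0.1, 1.3) ⇒ out
candidate 7: (m,n)=(9,13) → π∥ = 9+13·β ≈ 30.03444, π⊥ = 9+13·β' ≈ 0.96556 ∈ [0.1, 1.3) ⇒ IN Λ
candidate 8: (m,n)=(0,-1) → π∥ = 0-1·β ≈ -1.61803, π⊥ = 0-1·β' ≈ 0.61803 ∈ [0.1, 1.3) ⇒ IN Λ

1, 2, 4, 7, 8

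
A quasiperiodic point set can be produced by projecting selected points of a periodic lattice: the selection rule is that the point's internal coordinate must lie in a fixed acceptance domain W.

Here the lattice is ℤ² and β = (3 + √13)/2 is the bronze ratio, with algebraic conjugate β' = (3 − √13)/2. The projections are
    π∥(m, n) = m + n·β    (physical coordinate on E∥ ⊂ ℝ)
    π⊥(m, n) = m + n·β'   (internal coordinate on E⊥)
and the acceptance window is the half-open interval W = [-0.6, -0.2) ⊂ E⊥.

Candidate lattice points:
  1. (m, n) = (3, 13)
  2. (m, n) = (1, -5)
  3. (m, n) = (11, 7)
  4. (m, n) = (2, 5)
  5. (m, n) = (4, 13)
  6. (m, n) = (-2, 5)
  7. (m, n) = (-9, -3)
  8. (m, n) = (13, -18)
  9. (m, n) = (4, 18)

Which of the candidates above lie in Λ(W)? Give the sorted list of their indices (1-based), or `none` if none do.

none

Compute β' = (3−√13)/2 = -0.3028, so π⊥(m,n) = m -0.3028·n.
[1] lift (3,13): star map gives -0.9361; window check -0.6 ≤ -0.9361 < -0.2 is false → out
[2] lift (1,-5): star map gives 2.5139; window check -0.6 ≤ 2.5139 < -0.2 is false → out
[3] lift (11,7): star map gives 8.8806; window check -0.6 ≤ 8.8806 < -0.2 is false → out
[4] lift (2,5): star map gives 0.4861; window check -0.6 ≤ 0.4861 < -0.2 is false → out
[5] lift (4,13): star map gives 0.0639; window check -0.6 ≤ 0.0639 < -0.2 is false → out
[6] lift (-2,5): star map gives -3.5139; window check -0.6 ≤ -3.5139 < -0.2 is false → out
[7] lift (-9,-3): star map gives -8.0917; window check -0.6 ≤ -8.0917 < -0.2 is false → out
[8] lift (13,-18): star map gives 18.4500; window check -0.6 ≤ 18.4500 < -0.2 is false → out
[9] lift (4,18): star map gives -1.4500; window check -0.6 ≤ -1.4500 < -0.2 is false → out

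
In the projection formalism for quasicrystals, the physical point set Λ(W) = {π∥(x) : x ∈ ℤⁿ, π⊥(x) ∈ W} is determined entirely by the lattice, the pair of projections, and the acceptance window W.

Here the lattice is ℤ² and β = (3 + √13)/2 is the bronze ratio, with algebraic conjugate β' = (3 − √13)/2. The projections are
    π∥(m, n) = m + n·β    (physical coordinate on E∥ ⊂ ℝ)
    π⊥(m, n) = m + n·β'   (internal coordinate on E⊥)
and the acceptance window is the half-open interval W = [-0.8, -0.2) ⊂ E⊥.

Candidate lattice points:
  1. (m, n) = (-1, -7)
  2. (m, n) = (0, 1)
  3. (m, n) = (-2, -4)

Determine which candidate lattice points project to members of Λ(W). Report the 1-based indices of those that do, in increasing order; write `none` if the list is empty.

2, 3

Numerically β ≈ 3.302776 and β' = −1/β ≈ -0.302776.
[1] lift (-1,-7): star map gives 1.119429; window check -0.8 ≤ 1.119429 < -0.2 is false → out
[2] lift (0,1): star map gives -0.302776; window check -0.8 ≤ -0.302776 < -0.2 is true → IN Λ
[3] lift (-2,-4): star map gives -0.788897; window check -0.8 ≤ -0.788897 < -0.2 is true → IN Λ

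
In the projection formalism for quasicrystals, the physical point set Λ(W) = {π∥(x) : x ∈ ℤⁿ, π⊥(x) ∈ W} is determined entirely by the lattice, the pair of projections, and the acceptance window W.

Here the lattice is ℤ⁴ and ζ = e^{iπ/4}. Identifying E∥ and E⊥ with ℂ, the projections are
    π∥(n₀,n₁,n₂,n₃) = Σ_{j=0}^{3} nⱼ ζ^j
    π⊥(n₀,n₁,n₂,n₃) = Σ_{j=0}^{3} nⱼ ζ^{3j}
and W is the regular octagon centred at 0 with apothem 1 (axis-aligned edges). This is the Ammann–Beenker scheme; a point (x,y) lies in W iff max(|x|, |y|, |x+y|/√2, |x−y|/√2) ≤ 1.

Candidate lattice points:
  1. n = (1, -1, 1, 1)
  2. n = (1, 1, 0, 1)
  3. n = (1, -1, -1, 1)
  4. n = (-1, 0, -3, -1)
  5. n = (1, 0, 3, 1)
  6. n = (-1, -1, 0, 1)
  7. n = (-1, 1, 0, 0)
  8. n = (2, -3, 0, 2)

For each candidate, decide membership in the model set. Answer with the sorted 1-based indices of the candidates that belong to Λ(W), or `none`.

6

π⊥(n) = n₀ + n₁ζ³ + n₂ζ⁶ + n₃ζ⁹ where ζ = e^{iπ/4}.
#1 (1, -1, 1, 1): internal (2.41421, -1.00000); octagon support 2.41421 vs apothem 1 → ∉ W
#2 (1, 1, 0, 1): internal (1.00000, 1.41421); octagon support 1.70711 vs apothem 1 → ∉ W
#3 (1, -1, -1, 1): internal (2.41421, 1.00000); octagon support 2.41421 vs apothem 1 → ∉ W
#4 (-1, 0, -3, -1): internal (-1.70711, 2.29289); octagon support 2.82843 vs apothem 1 → ∉ W
#5 (1, 0, 3, 1): internal (1.70711, -2.29289); octagon support 2.82843 vs apothem 1 → ∉ W
#6 (-1, -1, 0, 1): internal (0.41421, 0.00000); octagon support 0.41421 vs apothem 1 → ∈ W
#7 (-1, 1, 0, 0): internal (-1.70711, 0.70711); octagon support 1.70711 vs apothem 1 → ∉ W
#8 (2, -3, 0, 2): internal (5.53553, -0.70711); octagon support 5.53553 vs apothem 1 → ∉ W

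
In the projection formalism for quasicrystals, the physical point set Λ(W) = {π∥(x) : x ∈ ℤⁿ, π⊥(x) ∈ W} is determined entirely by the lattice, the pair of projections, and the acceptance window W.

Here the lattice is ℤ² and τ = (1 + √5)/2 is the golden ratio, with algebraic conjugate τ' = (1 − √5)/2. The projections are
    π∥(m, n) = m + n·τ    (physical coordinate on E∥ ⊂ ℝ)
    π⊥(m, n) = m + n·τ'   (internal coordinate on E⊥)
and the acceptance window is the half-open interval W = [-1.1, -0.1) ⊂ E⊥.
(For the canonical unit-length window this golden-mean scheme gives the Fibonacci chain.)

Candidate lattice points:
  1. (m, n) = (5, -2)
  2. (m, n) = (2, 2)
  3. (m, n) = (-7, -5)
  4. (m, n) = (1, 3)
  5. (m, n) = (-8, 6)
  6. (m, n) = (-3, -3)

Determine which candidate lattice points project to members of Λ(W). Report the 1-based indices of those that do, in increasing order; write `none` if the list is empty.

τ' = (1−√5)/2 ≈ -0.6180.
candidate 1: (m,n)=(5,-2) → π∥ = 5-2·τ ≈ 1.7639, π⊥ = 5-2·τ' ≈ 6.2361 ∉ [-1.1, -0.1) ⇒ out
candidate 2: (m,n)=(2,2) → π∥ = 2+2·τ ≈ 5.2361, π⊥ = 2+2·τ' ≈ 0.7639 ∉ [-1.1, -0.1) ⇒ out
candidate 3: (m,n)=(-7,-5) → π∥ = -7-5·τ ≈ -15.0902, π⊥ = -7-5·τ' ≈ -3.9098 ∉ [-1.1, -0.1) ⇒ out
candidate 4: (m,n)=(1,3) → π∥ = 1+3·τ ≈ 5.8541, π⊥ = 1+3·τ' ≈ -0.8541 ∈ [-1.1, -0.1) ⇒ IN Λ
candidate 5: (m,n)=(-8,6) → π∥ = -8+6·τ ≈ 1.7082, π⊥ = -8+6·τ' ≈ -11.7082 ∉ [-1.1, -0.1) ⇒ out
candidate 6: (m,n)=(-3,-3) → π∥ = -3-3·τ ≈ -7.8541, π⊥ = -3-3·τ' ≈ -1.1459 ∉ [-1.1, -0.1) ⇒ out

4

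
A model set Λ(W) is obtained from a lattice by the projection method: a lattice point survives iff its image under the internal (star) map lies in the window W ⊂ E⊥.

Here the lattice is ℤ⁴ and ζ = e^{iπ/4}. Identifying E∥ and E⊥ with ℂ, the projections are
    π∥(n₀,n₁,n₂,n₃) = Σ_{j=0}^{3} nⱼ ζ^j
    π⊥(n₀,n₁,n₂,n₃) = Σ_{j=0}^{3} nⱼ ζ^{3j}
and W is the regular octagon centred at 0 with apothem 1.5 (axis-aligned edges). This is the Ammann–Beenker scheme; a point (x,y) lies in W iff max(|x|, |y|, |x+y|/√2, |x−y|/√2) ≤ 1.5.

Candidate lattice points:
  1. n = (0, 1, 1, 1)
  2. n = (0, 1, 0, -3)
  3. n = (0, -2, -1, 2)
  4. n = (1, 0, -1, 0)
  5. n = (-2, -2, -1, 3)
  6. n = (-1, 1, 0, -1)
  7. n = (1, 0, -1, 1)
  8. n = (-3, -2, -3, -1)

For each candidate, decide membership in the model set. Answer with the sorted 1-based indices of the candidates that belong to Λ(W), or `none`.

1, 4

Internal map: ζ^{3j} for j=0..3 gives (1,0), (−√2/2,√2/2), (0,−1), (√2/2,√2/2).
candidate 1: n = (0, 1, 1, 1) → π⊥ ≈ (+0.00000, +0.41421); max(|x|,|y|,|x±y|/√2) = 0.41421 ≤ 1.5 ⇒ ∈ W
candidate 2: n = (0, 1, 0, -3) → π⊥ ≈ (-2.82843, -1.41421); max(|x|,|y|,|x±y|/√2) = 3.00000 > 1.5 ⇒ ∉ W
candidate 3: n = (0, -2, -1, 2) → π⊥ ≈ (+2.82843, +1.00000); max(|x|,|y|,|x±y|/√2) = 2.82843 > 1.5 ⇒ ∉ W
candidate 4: n = (1, 0, -1, 0) → π⊥ ≈ (+1.00000, +1.00000); max(|x|,|y|,|x±y|/√2) = 1.41421 ≤ 1.5 ⇒ ∈ W
candidate 5: n = (-2, -2, -1, 3) → π⊥ ≈ (+1.53553, +1.70711); max(|x|,|y|,|x±y|/√2) = 2.29289 > 1.5 ⇒ ∉ W
candidate 6: n = (-1, 1, 0, -1) → π⊥ ≈ (-2.41421, +0.00000); max(|x|,|y|,|x±y|/√2) = 2.41421 > 1.5 ⇒ ∉ W
candidate 7: n = (1, 0, -1, 1) → π⊥ ≈ (+1.70711, +1.70711); max(|x|,|y|,|x±y|/√2) = 2.41421 > 1.5 ⇒ ∉ W
candidate 8: n = (-3, -2, -3, -1) → π⊥ ≈ (-2.29289, +0.87868); max(|x|,|y|,|x±y|/√2) = 2.29289 > 1.5 ⇒ ∉ W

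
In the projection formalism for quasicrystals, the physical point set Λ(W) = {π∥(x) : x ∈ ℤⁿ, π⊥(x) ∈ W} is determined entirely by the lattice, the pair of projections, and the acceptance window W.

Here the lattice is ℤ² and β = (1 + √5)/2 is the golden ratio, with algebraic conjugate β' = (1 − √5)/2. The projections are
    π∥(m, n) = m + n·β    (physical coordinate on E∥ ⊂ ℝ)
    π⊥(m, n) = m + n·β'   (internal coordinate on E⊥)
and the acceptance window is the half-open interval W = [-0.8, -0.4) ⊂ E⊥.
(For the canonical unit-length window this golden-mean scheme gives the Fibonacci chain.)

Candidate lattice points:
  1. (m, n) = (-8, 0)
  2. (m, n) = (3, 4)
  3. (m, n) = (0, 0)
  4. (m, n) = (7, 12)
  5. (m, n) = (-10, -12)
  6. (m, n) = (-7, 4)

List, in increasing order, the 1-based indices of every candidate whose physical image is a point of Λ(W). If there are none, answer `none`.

β' = (1−√5)/2 ≈ -0.6180.
#1 (-8,0): internal coord -8 + (0)·β' = -8.0000; -8.0000 ∉ [-0.8, -0.4) → out
#2 (3,4): internal coord 3 + (4)·β' = +0.5279; +0.5279 ∉ [-0.8, -0.4) → out
#3 (0,0): internal coord 0 + (0)·β' = +0.0000; +0.0000 ∉ [-0.8, -0.4) → out
#4 (7,12): internal coord 7 + (12)·β' = -0.4164; -0.4164 ∈ [-0.8, -0.4) → IN Λ
#5 (-10,-12): internal coord -10 + (-12)·β' = -2.5836; -2.5836 ∉ [-0.8, -0.4) → out
#6 (-7,4): internal coord -7 + (4)·β' = -9.4721; -9.4721 ∉ [-0.8, -0.4) → out

4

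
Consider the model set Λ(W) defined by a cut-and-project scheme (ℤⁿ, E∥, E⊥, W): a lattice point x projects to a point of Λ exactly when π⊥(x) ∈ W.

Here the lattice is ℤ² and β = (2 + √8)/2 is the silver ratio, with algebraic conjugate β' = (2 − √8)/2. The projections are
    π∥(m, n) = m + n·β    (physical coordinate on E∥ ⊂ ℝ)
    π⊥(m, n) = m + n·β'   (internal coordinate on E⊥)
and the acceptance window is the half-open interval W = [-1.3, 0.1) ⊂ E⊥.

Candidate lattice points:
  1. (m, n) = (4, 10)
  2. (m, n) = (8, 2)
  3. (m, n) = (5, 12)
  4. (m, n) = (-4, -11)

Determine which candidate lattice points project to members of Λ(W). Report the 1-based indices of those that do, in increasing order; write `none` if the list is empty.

1, 3

Compute β' = (2−√8)/2 = -0.41421, so π⊥(m,n) = m -0.41421·n.
[1] lift (4,10): star map gives -0.14214; window check -1.3 ≤ -0.14214 < 0.1 is true → IN Λ
[2] lift (8,2): star map gives 7.17157; window check -1.3 ≤ 7.17157 < 0.1 is false → out
[3] lift (5,12): star map gives 0.02944; window check -1.3 ≤ 0.02944 < 0.1 is true → IN Λ
[4] lift (-4,-11): star map gives 0.55635; window check -1.3 ≤ 0.55635 < 0.1 is false → out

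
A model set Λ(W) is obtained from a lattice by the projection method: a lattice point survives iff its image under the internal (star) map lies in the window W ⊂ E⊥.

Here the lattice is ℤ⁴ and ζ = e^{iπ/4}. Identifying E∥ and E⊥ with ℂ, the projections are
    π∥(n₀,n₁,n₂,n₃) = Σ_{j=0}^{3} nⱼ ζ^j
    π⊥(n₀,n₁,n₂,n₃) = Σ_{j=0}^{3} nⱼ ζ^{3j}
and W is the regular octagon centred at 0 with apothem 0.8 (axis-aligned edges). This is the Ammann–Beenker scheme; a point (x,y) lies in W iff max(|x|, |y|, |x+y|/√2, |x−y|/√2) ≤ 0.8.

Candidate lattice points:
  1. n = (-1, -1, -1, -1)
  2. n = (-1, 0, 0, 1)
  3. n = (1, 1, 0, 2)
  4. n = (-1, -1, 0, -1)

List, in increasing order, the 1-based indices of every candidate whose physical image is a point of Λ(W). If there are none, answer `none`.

π⊥(n) = n₀ + n₁ζ³ + n₂ζ⁶ + n₃ζ⁹ where ζ = e^{iπ/4}.
candidate 1: n = (-1, -1, -1, -1) → π⊥ ≈ (-1.00000, -0.41421); max(|x|,|y|,|x±y|/√2) = 1.00000 > 0.8 ⇒ ∉ W
candidate 2: n = (-1, 0, 0, 1) → π⊥ ≈ (-0.29289, +0.70711); max(|x|,|y|,|x±y|/√2) = 0.70711 ≤ 0.8 ⇒ ∈ W
candidate 3: n = (1, 1, 0, 2) → π⊥ ≈ (+1.70711, +2.12132); max(|x|,|y|,|x±y|/√2) = 2.70711 > 0.8 ⇒ ∉ W
candidate 4: n = (-1, -1, 0, -1) → π⊥ ≈ (-1.00000, -1.41421); max(|x|,|y|,|x±y|/√2) = 1.70711 > 0.8 ⇒ ∉ W

2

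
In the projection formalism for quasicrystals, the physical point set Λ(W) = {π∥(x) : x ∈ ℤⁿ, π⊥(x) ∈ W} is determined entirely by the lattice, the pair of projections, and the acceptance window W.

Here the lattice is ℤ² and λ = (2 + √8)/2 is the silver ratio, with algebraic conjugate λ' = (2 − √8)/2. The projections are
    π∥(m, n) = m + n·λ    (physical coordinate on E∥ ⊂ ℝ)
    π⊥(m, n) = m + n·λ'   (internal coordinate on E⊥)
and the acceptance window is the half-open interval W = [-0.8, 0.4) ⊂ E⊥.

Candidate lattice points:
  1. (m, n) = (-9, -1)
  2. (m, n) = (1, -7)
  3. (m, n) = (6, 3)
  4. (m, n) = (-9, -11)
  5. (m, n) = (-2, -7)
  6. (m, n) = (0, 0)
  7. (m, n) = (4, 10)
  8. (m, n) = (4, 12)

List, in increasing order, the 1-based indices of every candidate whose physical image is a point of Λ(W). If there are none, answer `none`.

6, 7

λ' = (2−√8)/2 ≈ -0.41421.
[1] lift (-9,-1): star map gives -8.58579; window check -0.8 ≤ -8.58579 < 0.4 is false → out
[2] lift (1,-7): star map gives 3.89949; window check -0.8 ≤ 3.89949 < 0.4 is false → out
[3] lift (6,3): star map gives 4.75736; window check -0.8 ≤ 4.75736 < 0.4 is false → out
[4] lift (-9,-11): star map gives -4.44365; window check -0.8 ≤ -4.44365 < 0.4 is false → out
[5] lift (-2,-7): star map gives 0.89949; window check -0.8 ≤ 0.89949 < 0.4 is false → out
[6] lift (0,0): star map gives 0.00000; window check -0.8 ≤ 0.00000 < 0.4 is true → IN Λ
[7] lift (4,10): star map gives -0.14214; window check -0.8 ≤ -0.14214 < 0.4 is true → IN Λ
[8] lift (4,12): star map gives -0.97056; window check -0.8 ≤ -0.97056 < 0.4 is false → out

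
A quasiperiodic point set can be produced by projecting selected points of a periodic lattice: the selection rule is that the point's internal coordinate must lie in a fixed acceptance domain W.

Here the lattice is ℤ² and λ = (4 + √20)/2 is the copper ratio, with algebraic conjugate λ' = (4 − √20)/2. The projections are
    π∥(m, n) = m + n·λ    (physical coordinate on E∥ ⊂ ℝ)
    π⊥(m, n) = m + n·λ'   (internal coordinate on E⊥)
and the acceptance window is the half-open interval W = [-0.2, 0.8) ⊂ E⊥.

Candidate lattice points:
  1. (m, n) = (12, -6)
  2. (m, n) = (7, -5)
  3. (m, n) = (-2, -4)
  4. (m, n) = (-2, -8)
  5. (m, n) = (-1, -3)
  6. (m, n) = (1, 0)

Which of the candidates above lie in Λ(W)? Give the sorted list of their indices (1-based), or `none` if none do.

Numerically λ ≈ 4.236068 and λ' = −1/λ ≈ -0.236068.
#1 (12,-6): internal coord 12 + (-6)·λ' = +13.416408; +13.416408 ∉ [-0.2, 0.8) → out
#2 (7,-5): internal coord 7 + (-5)·λ' = +8.180340; +8.180340 ∉ [-0.2, 0.8) → out
#3 (-2,-4): internal coord -2 + (-4)·λ' = -1.055728; -1.055728 ∉ [-0.2, 0.8) → out
#4 (-2,-8): internal coord -2 + (-8)·λ' = -0.111456; -0.111456 ∈ [-0.2, 0.8) → IN Λ
#5 (-1,-3): internal coord -1 + (-3)·λ' = -0.291796; -0.291796 ∉ [-0.2, 0.8) → out
#6 (1,0): internal coord 1 + (0)·λ' = +1.000000; +1.000000 ∉ [-0.2, 0.8) → out

4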